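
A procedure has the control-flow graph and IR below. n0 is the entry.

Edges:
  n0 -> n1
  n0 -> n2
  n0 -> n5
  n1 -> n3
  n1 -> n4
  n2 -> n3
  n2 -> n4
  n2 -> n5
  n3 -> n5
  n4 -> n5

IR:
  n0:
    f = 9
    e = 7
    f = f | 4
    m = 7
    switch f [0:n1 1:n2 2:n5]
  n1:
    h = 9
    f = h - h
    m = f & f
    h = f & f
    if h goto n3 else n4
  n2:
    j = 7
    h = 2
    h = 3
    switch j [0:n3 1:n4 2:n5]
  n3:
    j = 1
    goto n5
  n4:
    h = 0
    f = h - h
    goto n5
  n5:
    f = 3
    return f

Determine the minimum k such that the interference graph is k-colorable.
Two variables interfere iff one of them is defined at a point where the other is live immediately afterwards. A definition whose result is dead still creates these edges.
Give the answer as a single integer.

Answer: 2

Analysis:
def/use:
  n0 def {e,f,m} use ∅
  n1 def {f,h,m} use ∅
  n2 def {h,j} use ∅
  n3 def {j} use ∅
  n4 def {f,h} use ∅
  n5 def {f} use ∅

Live sets:
  live n0: ∅→∅
  live n1: ∅→∅
  live n2: ∅→∅
  live n3: ∅→∅
  live n4: ∅→∅
  live n5: ∅→∅

Interference:
  e↔{f}
  f↔{e,m}
  h↔{j}
  j↔{h}
  m↔{f}

Colouring:
  lower bound: {e,f} mutually conflict ⇒ χ ≥ 2
  2-colouring: r0={f,h}  r1={e,j,m}
  χ = 2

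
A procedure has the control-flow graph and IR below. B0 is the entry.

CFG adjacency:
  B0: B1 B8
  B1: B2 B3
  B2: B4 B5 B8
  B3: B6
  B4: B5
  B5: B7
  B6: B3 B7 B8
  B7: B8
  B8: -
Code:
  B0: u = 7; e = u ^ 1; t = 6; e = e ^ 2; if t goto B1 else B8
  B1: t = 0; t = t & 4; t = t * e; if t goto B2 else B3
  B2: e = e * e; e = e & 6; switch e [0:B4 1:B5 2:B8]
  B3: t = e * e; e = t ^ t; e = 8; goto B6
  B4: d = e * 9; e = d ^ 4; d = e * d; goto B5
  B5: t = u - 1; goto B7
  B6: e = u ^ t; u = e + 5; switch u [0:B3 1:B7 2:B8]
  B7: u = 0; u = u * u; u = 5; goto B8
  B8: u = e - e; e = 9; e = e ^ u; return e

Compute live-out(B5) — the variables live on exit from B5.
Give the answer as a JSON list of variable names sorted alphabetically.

Per-block:
  B0 def {e,t,u} use ∅
  B1 def {t} use {e}
  B2 def {e} use {e}
  B3 def {e,t} use {e}
  B4 def {d,e} use {e}
  B5 def {t} use {u}
  B6 def {e,u} use {t,u}
  B7 def {u} use ∅
  B8 def {e,u} use {e}

Live sets:
  B0 li=∅ lo={e,u}
  B1 li={e,u} lo={e,u}
  B2 li={e,u} lo={e,u}
  B3 li={e,u} lo={t,u}
  B4 li={e,u} lo={e,u}
  B5 li={e,u} lo={e}
  B6 li={t,u} lo={e,u}
  B7 li={e} lo={e}
  B8 li={e} lo=∅

live-out(B5) = ["e"]

Answer: ["e"]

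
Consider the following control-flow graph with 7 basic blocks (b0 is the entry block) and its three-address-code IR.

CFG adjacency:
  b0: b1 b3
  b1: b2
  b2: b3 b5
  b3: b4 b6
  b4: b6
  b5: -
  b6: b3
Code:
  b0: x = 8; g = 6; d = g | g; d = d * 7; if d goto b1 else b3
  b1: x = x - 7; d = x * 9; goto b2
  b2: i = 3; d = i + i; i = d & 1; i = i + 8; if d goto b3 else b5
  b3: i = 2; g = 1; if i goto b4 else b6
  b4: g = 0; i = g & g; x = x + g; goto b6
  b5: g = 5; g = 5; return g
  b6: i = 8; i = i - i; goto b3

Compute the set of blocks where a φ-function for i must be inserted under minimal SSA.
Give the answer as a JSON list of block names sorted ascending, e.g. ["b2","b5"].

Answer: ["b3", "b6"]

Analysis:
idom tree: b1←b0 b2←b1 b3←b0 b4←b3 b5←b2 b6←b3
Dom at joins:
  b3: preds {b0,b2,b6}: {b0} ∩ {b0,b1,b2} ∩ {b0,b3,b6} = {b0}; idom=b0
  b6: preds {b3,b4}: {b0,b3} ∩ {b0,b3,b4} = {b0,b3}; idom=b3

Frontier:
  join b3 pred b0: · stop@b0
  join b3 pred b2: b2→b1 stop@b0
  join b3 pred b6: b6→b3 stop@b0
  join b6 pred b3: · stop@b3
  join b6 pred b4: b4 stop@b3
  DF(b0)=∅
  DF(b1)={b3}
  DF(b2)={b3}
  DF(b3)={b3}
  DF(b4)={b6}
  DF(b5)=∅
  DF(b6)={b3}

φ for i: defs {b2,b3,b4,b6}
  DF⁺ = {b3,b6}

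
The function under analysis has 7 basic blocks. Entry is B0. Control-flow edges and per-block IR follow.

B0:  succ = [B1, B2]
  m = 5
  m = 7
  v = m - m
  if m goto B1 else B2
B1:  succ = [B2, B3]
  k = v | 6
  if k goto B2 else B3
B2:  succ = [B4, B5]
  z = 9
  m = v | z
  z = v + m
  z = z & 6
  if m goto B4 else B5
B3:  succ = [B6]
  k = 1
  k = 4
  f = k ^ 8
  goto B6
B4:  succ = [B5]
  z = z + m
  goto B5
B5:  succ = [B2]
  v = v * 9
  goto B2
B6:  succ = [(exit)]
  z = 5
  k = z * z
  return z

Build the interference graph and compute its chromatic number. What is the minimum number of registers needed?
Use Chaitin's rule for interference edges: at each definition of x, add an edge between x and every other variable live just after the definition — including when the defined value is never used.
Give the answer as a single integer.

Answer: 3

Derivation:
Per-block:
  B0: {m,v} / ∅
  B1: {k} / {v}
  B2: {m,z} / {v}
  B3: {f,k} / ∅
  B4: {z} / {m,z}
  B5: {v} / {v}
  B6: {k,z} / ∅

Liveness:
  live B0: ∅→{v}
  live B1: {v}→{v}
  live B2: {v}→{m,v,z}
  live B3: ∅→∅
  live B4: {m,v,z}→{v}
  live B5: {v}→{v}
  live B6: ∅→∅

Conflict graph:
  f↔∅
  k↔{v,z}
  m↔{v,z}
  v↔{k,m,z}
  z↔{k,m,v}

Colouring:
  lower bound: {k,v,z} mutually conflict ⇒ χ ≥ 3
  3-colouring: R0={f,v}  R1={z}  R2={k,m}
  χ = 3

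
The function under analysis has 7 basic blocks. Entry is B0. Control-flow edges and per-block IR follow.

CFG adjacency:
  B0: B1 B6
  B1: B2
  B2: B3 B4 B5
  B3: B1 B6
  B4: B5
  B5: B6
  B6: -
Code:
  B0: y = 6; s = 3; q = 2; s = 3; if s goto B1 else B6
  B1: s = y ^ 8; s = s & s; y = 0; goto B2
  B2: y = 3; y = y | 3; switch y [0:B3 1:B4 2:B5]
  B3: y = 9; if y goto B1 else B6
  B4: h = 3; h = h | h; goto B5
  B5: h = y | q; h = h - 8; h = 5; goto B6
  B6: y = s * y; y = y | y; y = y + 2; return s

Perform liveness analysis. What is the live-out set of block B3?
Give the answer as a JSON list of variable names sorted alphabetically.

Answer: ["q", "s", "y"]

Derivation:
Block summaries:
  B0 def {q,s,y} use ∅
  B1 def {s,y} use {y}
  B2 def {y} use ∅
  B3 def {y} use ∅
  B4 def {h} use ∅
  B5 def {h} use {q,y}
  B6 def {y} use {s,y}

Liveness:
  B0 li=∅ lo={q,s,y}
  B1 li={q,y} lo={q,s}
  B2 li={q,s} lo={q,s,y}
  B3 li={q,s} lo={q,s,y}
  B4 li={q,s,y} lo={q,s,y}
  B5 li={q,s,y} lo={s,y}
  B6 li={s,y} lo=∅

live-out(B3) = ["q", "s", "y"]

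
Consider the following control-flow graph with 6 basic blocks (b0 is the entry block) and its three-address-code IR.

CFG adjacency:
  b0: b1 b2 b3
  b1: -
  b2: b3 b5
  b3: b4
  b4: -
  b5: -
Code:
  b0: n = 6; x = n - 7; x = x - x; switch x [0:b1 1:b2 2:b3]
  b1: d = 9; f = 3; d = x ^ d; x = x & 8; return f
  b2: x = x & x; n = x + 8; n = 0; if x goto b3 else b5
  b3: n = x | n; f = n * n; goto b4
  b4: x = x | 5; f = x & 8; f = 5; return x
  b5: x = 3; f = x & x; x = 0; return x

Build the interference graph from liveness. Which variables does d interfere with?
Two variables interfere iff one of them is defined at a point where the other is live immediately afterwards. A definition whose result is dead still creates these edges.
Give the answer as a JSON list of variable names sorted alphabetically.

Block summaries:
  b0 def {n,x} use ∅
  b1 def {d,f,x} use {x}
  b2 def {n,x} use {x}
  b3 def {f,n} use {n,x}
  b4 def {f,x} use {x}
  b5 def {f,x} use ∅

Live sets:
  live b0: ∅→{n,x}
  live b1: {x}→∅
  live b2: {x}→{n,x}
  live b3: {n,x}→{x}
  live b4: {x}→∅
  live b5: ∅→∅

Interference:
  d↔{f,x}
  f↔{d,x}
  n↔{x}
  x↔{d,f,n}

N(d) = ["f", "x"]

Answer: ["f", "x"]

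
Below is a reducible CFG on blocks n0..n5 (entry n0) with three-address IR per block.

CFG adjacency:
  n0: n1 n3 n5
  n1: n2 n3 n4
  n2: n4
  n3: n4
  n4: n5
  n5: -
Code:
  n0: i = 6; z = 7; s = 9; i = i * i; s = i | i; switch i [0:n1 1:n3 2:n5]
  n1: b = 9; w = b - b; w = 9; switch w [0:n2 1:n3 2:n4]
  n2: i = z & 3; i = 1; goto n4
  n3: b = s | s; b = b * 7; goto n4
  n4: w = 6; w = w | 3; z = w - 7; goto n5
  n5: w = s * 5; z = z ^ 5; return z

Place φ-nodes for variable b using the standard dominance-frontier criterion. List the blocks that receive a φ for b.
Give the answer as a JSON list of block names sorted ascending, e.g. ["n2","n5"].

Answer: ["n3", "n4", "n5"]

Analysis:
idom tree: n1←n0 n2←n1 n3←n0 n4←n0 n5←n0
Dom at joins:
  n3: preds {n0,n1}: {n0} ∩ {n0,n1} = {n0}; idom=n0
  n4: preds {n1,n2,n3}: {n0,n1} ∩ {n0,n1,n2} ∩ {n0,n3} = {n0}; idom=n0
  n5: preds {n0,n4}: {n0} ∩ {n0,n4} = {n0}; idom=n0

DF walk-up:
  join n3 pred n0: · stop@n0
  join n3 pred n1: n1 stop@n0
  join n4 pred n1: n1 stop@n0
  join n4 pred n2: n2→n1 stop@n0
  join n4 pred n3: n3 stop@n0
  join n5 pred n0: · stop@n0
  join n5 pred n4: n4 stop@n0
  n0: DF=∅
  n1: DF={n3,n4}
  n2: DF={n4}
  n3: DF={n4}
  n4: DF={n5}
  n5: DF=∅

φ for b: defs {n1,n3}
  DF⁺ = {n3,n4,n5}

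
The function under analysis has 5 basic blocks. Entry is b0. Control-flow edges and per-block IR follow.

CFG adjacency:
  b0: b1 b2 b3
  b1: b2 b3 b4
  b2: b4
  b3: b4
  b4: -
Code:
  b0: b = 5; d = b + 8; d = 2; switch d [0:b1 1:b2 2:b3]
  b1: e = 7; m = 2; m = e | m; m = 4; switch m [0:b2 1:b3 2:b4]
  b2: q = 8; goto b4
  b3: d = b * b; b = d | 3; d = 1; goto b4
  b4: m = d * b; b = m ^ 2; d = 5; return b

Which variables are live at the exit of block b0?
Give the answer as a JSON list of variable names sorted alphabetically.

Answer: ["b", "d"]

Analysis:
Block summaries:
  b0 def {b,d} use ∅
  b1 def {e,m} use ∅
  b2 def {q} use ∅
  b3 def {b,d} use {b}
  b4 def {b,d,m} use {b,d}

Backward fixpoint:
  live b0: ∅→{b,d}
  live b1: {b,d}→{b,d}
  live b2: {b,d}→{b,d}
  live b3: {b}→{b,d}
  live b4: {b,d}→∅

live-out(b0) = ["b", "d"]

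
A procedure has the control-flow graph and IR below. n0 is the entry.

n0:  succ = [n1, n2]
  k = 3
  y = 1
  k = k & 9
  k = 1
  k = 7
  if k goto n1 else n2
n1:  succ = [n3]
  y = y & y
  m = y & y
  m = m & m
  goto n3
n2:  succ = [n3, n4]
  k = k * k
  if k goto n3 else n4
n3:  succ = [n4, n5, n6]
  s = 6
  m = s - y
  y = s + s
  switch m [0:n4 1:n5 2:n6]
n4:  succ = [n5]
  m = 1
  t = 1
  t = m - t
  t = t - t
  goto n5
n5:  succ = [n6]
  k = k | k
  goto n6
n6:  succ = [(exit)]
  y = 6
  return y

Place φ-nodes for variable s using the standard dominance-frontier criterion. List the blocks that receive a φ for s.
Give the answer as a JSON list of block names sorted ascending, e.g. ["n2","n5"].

idom tree: n1←n0 n2←n0 n3←n0 n4←n0 n5←n0 n6←n0
Dom at joins:
  n3: preds {n1,n2}: {n0,n1} ∩ {n0,n2} = {n0}; idom=n0
  n4: preds {n2,n3}: {n0,n2} ∩ {n0,n3} = {n0}; idom=n0
  n5: preds {n3,n4}: {n0,n3} ∩ {n0,n4} = {n0}; idom=n0
  n6: preds {n3,n5}: {n0,n3} ∩ {n0,n5} = {n0}; idom=n0

DF derivation:
  n3←n1: walk n1 to n0
  n3←n2: walk n2 to n0
  n4←n2: walk n2 to n0
  n4←n3: walk n3 to n0
  n5←n3: walk n3 to n0
  n5←n4: walk n4 to n0
  n6←n3: walk n3 to n0
  n6←n5: walk n5 to n0
  DF(n0)=∅
  DF(n1)={n3}
  DF(n2)={n3,n4}
  DF(n3)={n4,n5,n6}
  DF(n4)={n5}
  DF(n5)={n6}
  DF(n6)=∅

φ for s: defs {n3}
  DF⁺ = {n4,n5,n6}

Answer: ["n4", "n5", "n6"]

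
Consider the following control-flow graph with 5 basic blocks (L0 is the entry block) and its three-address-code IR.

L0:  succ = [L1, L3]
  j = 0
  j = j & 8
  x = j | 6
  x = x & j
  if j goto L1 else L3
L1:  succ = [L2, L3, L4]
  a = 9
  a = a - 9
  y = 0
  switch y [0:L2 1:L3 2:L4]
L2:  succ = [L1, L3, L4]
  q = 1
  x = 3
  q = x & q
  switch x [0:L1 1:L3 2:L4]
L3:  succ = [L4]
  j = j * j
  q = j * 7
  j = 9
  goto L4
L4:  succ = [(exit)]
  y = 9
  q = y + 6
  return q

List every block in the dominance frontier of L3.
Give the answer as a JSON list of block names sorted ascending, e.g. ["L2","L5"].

idom tree: L1←L0 L2←L1 L3←L0 L4←L0
Dom at joins:
  L1: preds {L0,L2}: {L0} ∩ {L0,L1,L2} = {L0}; idom=L0
  L3: preds {L0,L1,L2}: {L0} ∩ {L0,L1} ∩ {L0,L1,L2} = {L0}; idom=L0
  L4: preds {L1,L2,L3}: {L0,L1} ∩ {L0,L1,L2} ∩ {L0,L3} = {L0}; idom=L0

Frontier:
  L1←L0: walk · to L0
  L1←L2: walk L2→L1 to L0
  L3←L0: walk · to L0
  L3←L1: walk L1 to L0
  L3←L2: walk L2→L1 to L0
  L4←L1: walk L1 to L0
  L4←L2: walk L2→L1 to L0
  L4←L3: walk L3 to L0
  L0: DF=∅
  L1: DF={L1,L3,L4}
  L2: DF={L1,L3,L4}
  L3: DF={L4}
  L4: DF=∅

DF(L3) = ["L4"]

Answer: ["L4"]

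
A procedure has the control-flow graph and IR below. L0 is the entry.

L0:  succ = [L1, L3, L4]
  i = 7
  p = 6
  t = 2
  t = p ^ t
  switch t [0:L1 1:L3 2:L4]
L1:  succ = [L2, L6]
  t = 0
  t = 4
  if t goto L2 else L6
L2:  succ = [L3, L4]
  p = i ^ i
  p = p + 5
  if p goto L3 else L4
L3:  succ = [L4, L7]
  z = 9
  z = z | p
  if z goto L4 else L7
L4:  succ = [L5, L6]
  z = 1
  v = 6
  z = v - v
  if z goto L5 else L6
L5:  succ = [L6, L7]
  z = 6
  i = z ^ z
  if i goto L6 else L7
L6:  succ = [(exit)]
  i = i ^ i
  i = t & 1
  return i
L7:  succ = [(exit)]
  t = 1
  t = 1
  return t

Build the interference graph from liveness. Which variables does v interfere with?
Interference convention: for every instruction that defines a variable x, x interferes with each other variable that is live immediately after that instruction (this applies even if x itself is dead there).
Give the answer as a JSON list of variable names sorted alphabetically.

Answer: ["i", "t"]

Analysis:
def/use:
  L0 def {i,p,t} use ∅
  L1 def {t} use ∅
  L2 def {p} use {i}
  L3 def {z} use {p}
  L4 def {v,z} use ∅
  L5 def {i,z} use ∅
  L6 def {i} use {i,t}
  L7 def {t} use ∅

Backward fixpoint:
  live L0: ∅→{i,p,t}
  live L1: {i}→{i,t}
  live L2: {i,t}→{i,p,t}
  live L3: {i,p,t}→{i,t}
  live L4: {i,t}→{i,t}
  live L5: {t}→{i,t}
  live L6: {i,t}→∅
  live L7: ∅→∅

Conflict graph:
  i: {p,t,v,z}
  p: {i,t,z}
  t: {i,p,v,z}
  v: {i,t}
  z: {i,p,t}

N(v) = ["i", "t"]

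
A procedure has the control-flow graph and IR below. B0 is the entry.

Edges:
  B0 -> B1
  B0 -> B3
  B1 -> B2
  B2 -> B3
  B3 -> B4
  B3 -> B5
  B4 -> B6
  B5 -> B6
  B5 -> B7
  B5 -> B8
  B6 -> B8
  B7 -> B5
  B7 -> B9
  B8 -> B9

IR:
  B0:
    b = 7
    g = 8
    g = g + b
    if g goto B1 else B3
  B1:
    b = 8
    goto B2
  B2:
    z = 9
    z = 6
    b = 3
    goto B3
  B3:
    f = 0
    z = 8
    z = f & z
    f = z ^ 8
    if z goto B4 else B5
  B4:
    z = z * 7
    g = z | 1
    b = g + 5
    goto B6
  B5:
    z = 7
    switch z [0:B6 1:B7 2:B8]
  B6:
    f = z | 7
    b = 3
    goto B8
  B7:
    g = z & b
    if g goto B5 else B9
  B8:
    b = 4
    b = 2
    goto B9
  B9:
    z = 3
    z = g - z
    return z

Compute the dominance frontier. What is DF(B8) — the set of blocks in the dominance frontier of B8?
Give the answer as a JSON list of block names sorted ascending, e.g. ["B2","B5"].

Answer: ["B9"]

Derivation:
idom tree: B1←B0 B2←B1 B3←B0 B4←B3 B5←B3 B6←B3 B7←B5 B8←B3 B9←B3
Dom at joins:
  B3: preds {B0,B2}: {B0} ∩ {B0,B1,B2} = {B0}; idom=B0
  B5: preds {B3,B7}: {B0,B3} ∩ {B0,B3,B5,B7} = {B0,B3}; idom=B3
  B6: preds {B4,B5}: {B0,B3,B4} ∩ {B0,B3,B5} = {B0,B3}; idom=B3
  B8: preds {B5,B6}: {B0,B3,B5} ∩ {B0,B3,B6} = {B0,B3}; idom=B3
  B9: preds {B7,B8}: {B0,B3,B5,B7} ∩ {B0,B3,B8} = {B0,B3}; idom=B3

DF derivation:
  B3←B0: walk · to B0
  B3←B2: walk B2→B1 to B0
  B5←B3: walk · to B3
  B5←B7: walk B7→B5 to B3
  B6←B4: walk B4 to B3
  B6←B5: walk B5 to B3
  B8←B5: walk B5 to B3
  B8←B6: walk B6 to B3
  B9←B7: walk B7→B5 to B3
  B9←B8: walk B8 to B3
  DF(B0)=∅
  DF(B1)={B3}
  DF(B2)={B3}
  DF(B3)=∅
  DF(B4)={B6}
  DF(B5)={B5,B6,B8,B9}
  DF(B6)={B8}
  DF(B7)={B5,B9}
  DF(B8)={B9}
  DF(B9)=∅

DF(B8) = ["B9"]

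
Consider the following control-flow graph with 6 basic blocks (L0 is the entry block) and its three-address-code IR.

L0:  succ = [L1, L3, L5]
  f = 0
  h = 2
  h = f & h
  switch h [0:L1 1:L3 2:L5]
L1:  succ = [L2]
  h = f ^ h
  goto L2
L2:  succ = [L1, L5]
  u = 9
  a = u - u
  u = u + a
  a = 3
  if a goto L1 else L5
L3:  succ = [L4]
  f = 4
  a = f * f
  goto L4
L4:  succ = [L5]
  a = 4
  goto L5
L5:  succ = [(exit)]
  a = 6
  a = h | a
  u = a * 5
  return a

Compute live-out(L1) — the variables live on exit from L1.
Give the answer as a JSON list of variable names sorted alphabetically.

Per-block:
  L0 def {f,h} use ∅
  L1 def {h} use {f,h}
  L2 def {a,u} use ∅
  L3 def {a,f} use ∅
  L4 def {a} use ∅
  L5 def {a,u} use {h}

Live sets:
  L0 li=∅ lo={f,h}
  L1 li={f,h} lo={f,h}
  L2 li={f,h} lo={f,h}
  L3 li={h} lo={h}
  L4 li={h} lo={h}
  L5 li={h} lo=∅

live-out(L1) = ["f", "h"]

Answer: ["f", "h"]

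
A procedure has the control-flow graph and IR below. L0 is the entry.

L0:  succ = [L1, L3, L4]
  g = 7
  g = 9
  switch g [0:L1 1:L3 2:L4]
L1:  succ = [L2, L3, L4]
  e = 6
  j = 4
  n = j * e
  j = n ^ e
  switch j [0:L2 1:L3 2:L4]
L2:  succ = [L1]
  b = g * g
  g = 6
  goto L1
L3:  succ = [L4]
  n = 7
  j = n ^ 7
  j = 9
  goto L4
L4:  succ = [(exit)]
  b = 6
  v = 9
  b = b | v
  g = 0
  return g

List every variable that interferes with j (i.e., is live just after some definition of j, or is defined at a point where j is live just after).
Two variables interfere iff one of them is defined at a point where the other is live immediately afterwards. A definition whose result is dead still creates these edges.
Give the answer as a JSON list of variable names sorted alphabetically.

Answer: ["e", "g"]

Working:
def/use:
  L0 def {g} use ∅
  L1 def {e,j,n} use ∅
  L2 def {b,g} use {g}
  L3 def {j,n} use ∅
  L4 def {b,g,v} use ∅

Liveness:
  L0 li=∅ lo={g}
  L1 li={g} lo={g}
  L2 li={g} lo={g}
  L3 li=∅ lo=∅
  L4 li=∅ lo=∅

Interfere edges:
  b↔{v}
  e↔{g,j,n}
  g↔{e,j,n}
  j↔{e,g}
  n↔{e,g}
  v↔{b}

N(j) = ["e", "g"]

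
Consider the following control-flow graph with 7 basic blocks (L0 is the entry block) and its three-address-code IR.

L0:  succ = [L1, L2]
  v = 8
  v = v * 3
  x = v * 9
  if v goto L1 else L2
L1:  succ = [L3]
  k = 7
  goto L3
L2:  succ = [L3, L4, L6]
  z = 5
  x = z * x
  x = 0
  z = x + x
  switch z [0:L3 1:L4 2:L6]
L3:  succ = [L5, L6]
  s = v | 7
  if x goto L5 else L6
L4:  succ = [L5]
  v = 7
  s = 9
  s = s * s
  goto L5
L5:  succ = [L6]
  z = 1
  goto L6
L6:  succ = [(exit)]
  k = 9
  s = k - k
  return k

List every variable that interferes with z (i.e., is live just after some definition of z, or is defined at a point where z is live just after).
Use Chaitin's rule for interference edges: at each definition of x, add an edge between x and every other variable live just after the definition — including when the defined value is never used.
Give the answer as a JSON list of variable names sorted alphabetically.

Answer: ["v", "x"]

Working:
Block summaries:
  L0 def {v,x} use ∅
  L1 def {k} use ∅
  L2 def {x,z} use {x}
  L3 def {s} use {v,x}
  L4 def {s,v} use ∅
  L5 def {z} use ∅
  L6 def {k,s} use ∅

Backward fixpoint:
  L0 li=∅ lo={v,x}
  L1 li={v,x} lo={v,x}
  L2 li={v,x} lo={v,x}
  L3 li={v,x} lo=∅
  L4 li=∅ lo=∅
  L5 li=∅ lo=∅
  L6 li=∅ lo=∅

Interference:
  k — {s,v,x}
  s — {k,x}
  v — {k,x,z}
  x — {k,s,v,z}
  z — {v,x}

N(z) = ["v", "x"]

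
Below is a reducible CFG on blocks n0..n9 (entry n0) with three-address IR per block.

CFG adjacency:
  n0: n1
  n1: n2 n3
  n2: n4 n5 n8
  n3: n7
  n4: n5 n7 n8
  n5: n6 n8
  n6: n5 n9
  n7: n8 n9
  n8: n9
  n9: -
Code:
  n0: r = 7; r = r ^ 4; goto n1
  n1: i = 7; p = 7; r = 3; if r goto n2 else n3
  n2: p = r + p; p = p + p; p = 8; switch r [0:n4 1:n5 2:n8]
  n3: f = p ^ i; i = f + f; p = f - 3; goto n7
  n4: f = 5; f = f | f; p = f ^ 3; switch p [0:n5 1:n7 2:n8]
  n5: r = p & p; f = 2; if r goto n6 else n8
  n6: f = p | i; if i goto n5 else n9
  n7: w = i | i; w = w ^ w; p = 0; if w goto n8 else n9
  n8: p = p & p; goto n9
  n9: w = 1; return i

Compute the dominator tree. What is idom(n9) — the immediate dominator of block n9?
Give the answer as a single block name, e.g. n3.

idom tree: n1←n0 n2←n1 n3←n1 n4←n2 n5←n2 n6←n5 n7←n1 n8←n1 n9←n1
Dom∩ at merges:
  n5: preds {n2,n4,n6}: {n0,n1,n2} ∩ {n0,n1,n2,n4} ∩ {n0,n1,n2,n5,n6} = {n0,n1,n2}; idom=n2
  n7: preds {n3,n4}: {n0,n1,n3} ∩ {n0,n1,n2,n4} = {n0,n1}; idom=n1
  n8: preds {n2,n4,n5,n7}: {n0,n1,n2} ∩ {n0,n1,n2,n4} ∩ {n0,n1,n2,n5} ∩ {n0,n1,n7} = {n0,n1}; idom=n1
  n9: preds {n6,n7,n8}: {n0,n1,n2,n5,n6} ∩ {n0,n1,n7} ∩ {n0,n1,n8} = {n0,n1}; idom=n1

idom(n9) = n1

Answer: n1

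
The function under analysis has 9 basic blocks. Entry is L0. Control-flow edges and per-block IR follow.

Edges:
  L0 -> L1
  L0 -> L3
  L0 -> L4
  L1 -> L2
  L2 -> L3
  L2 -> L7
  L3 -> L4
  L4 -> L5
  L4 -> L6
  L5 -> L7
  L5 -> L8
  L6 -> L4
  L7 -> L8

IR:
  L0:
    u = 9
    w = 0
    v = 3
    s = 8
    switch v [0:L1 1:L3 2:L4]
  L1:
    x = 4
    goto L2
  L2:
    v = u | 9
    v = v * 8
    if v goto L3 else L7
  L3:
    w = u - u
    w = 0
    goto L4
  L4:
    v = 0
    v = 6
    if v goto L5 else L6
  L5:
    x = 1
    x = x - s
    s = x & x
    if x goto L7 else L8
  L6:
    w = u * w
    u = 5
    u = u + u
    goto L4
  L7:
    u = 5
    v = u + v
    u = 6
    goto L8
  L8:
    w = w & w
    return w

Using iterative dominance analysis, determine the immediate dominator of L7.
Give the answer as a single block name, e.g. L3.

idom tree: L1←L0 L2←L1 L3←L0 L4←L0 L5←L4 L6←L4 L7←L0 L8←L0
Dom∩ at merges:
  L3: preds {L0,L2}: {L0} ∩ {L0,L1,L2} = {L0}; idom=L0
  L4: preds {L0,L3,L6}: {L0} ∩ {L0,L3} ∩ {L0,L4,L6} = {L0}; idom=L0
  L7: preds {L2,L5}: {L0,L1,L2} ∩ {L0,L4,L5} = {L0}; idom=L0
  L8: preds {L5,L7}: {L0,L4,L5} ∩ {L0,L7} = {L0}; idom=L0

idom(L7) = L0

Answer: L0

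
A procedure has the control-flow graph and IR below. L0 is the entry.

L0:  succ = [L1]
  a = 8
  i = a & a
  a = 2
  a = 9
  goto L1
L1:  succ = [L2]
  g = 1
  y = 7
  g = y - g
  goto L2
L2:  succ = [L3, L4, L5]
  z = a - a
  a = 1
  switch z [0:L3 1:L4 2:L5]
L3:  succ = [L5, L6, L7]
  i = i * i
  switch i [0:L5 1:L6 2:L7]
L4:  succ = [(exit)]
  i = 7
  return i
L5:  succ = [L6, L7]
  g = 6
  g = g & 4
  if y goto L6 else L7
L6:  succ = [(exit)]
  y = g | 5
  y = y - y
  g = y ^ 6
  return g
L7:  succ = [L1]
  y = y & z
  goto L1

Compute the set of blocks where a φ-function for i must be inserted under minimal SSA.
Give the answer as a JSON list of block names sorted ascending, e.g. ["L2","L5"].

idom tree: L1←L0 L2←L1 L3←L2 L4←L2 L5←L2 L6←L2 L7←L2
Dom at joins:
  L1: preds {L0,L7}: {L0} ∩ {L0,L1,L2,L7} = {L0}; idom=L0
  L5: preds {L2,L3}: {L0,L1,L2} ∩ {L0,L1,L2,L3} = {L0,L1,L2}; idom=L2
  L6: preds {L3,L5}: {L0,L1,L2,L3} ∩ {L0,L1,L2,L5} = {L0,L1,L2}; idom=L2
  L7: preds {L3,L5}: {L0,L1,L2,L3} ∩ {L0,L1,L2,L5} = {L0,L1,L2}; idom=L2

Frontier:
  join L1 pred L0: · stop@L0
  join L1 pred L7: L7→L2→L1 stop@L0
  join L5 pred L2: · stop@L2
  join L5 pred L3: L3 stop@L2
  join L6 pred L3: L3 stop@L2
  join L6 pred L5: L5 stop@L2
  join L7 pred L3: L3 stop@L2
  join L7 pred L5: L5 stop@L2
  DF(L0)=∅
  DF(L1)={L1}
  DF(L2)={L1}
  DF(L3)={L5,L6,L7}
  DF(L4)=∅
  DF(L5)={L6,L7}
  DF(L6)=∅
  DF(L7)={L1}

φ for i: defs {L0,L3,L4}
  DF⁺ = {L1,L5,L6,L7}

Answer: ["L1", "L5", "L6", "L7"]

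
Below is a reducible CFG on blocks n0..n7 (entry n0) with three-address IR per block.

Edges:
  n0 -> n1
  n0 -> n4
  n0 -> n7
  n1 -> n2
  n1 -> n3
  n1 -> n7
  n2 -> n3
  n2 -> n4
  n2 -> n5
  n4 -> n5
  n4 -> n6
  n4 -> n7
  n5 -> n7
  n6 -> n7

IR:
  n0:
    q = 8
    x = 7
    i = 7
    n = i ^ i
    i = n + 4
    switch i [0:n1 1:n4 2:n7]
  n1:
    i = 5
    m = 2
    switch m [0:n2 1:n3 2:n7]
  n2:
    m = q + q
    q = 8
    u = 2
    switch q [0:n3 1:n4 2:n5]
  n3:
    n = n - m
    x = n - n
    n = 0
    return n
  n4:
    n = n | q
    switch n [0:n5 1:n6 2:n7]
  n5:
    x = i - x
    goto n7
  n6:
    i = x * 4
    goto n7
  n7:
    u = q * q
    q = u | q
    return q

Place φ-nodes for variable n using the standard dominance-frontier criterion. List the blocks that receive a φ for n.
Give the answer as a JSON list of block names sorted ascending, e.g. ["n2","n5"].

Answer: ["n5", "n7"]

Working:
idom tree: n1←n0 n2←n1 n3←n1 n4←n0 n5←n0 n6←n4 n7←n0
Join-block Dom:
  n3: preds {n1,n2}: {n0,n1} ∩ {n0,n1,n2} = {n0,n1}; idom=n1
  n4: preds {n0,n2}: {n0} ∩ {n0,n1,n2} = {n0}; idom=n0
  n5: preds {n2,n4}: {n0,n1,n2} ∩ {n0,n4} = {n0}; idom=n0
  n7: preds {n0,n1,n4,n5,n6}: {n0} ∩ {n0,n1} ∩ {n0,n4} ∩ {n0,n5} ∩ {n0,n4,n6} = {n0}; idom=n0

DF derivation:
  join n3 pred n1: · stop@n1
  join n3 pred n2: n2 stop@n1
  join n4 pred n0: · stop@n0
  join n4 pred n2: n2→n1 stop@n0
  join n5 pred n2: n2→n1 stop@n0
  join n5 pred n4: n4 stop@n0
  join n7 pred n0: · stop@n0
  join n7 pred n1: n1 stop@n0
  join n7 pred n4: n4 stop@n0
  join n7 pred n5: n5 stop@n0
  join n7 pred n6: n6→n4 stop@n0
  n0 → ∅
  n1 → {n4,n5,n7}
  n2 → {n3,n4,n5}
  n3 → ∅
  n4 → {n5,n7}
  n5 → {n7}
  n6 → {n7}
  n7 → ∅

φ for n: defs {n0,n3,n4}
  DF⁺ = {n5,n7}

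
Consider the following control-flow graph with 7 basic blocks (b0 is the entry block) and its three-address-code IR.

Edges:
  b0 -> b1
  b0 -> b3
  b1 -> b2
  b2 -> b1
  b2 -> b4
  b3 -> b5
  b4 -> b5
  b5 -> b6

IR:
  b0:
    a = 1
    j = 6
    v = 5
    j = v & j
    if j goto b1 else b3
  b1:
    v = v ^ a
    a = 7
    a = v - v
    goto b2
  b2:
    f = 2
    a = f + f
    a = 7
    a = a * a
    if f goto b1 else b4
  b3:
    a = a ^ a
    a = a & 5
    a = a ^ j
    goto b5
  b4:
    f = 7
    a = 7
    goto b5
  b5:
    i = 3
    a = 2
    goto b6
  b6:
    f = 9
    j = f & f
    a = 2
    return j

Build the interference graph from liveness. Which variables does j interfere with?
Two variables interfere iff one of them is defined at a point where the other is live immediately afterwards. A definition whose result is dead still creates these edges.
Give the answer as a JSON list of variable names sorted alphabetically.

Answer: ["a", "v"]

Derivation:
Per-block:
  b0 def {a,j,v} use ∅
  b1 def {a,v} use {a,v}
  b2 def {a,f} use ∅
  b3 def {a} use {a,j}
  b4 def {a,f} use ∅
  b5 def {a,i} use ∅
  b6 def {a,f,j} use ∅

Liveness:
  live b0: ∅→{a,j,v}
  live b1: {a,v}→{v}
  live b2: {v}→{a,v}
  live b3: {a,j}→∅
  live b4: ∅→∅
  live b5: ∅→∅
  live b6: ∅→∅

Interference:
  a: {f,j,v}
  f: {a,v}
  i: ∅
  j: {a,v}
  v: {a,f,j}

N(j) = ["a", "v"]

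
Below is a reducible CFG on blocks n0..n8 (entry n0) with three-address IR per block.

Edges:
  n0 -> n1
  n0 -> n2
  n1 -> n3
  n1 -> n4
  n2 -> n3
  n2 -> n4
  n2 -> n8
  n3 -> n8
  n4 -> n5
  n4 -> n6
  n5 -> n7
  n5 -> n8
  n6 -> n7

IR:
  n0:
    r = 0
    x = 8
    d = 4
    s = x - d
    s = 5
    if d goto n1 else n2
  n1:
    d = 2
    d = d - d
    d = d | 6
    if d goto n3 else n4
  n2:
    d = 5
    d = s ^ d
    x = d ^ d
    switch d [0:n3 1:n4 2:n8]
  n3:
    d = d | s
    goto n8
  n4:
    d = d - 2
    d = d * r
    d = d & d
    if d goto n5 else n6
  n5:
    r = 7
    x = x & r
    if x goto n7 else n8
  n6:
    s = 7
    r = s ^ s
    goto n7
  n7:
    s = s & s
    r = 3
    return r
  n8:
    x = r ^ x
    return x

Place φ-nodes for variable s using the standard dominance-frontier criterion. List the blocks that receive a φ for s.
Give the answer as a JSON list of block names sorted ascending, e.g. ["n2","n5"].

idom tree: n1←n0 n2←n0 n3←n0 n4←n0 n5←n4 n6←n4 n7←n4 n8←n0
Dom at joins:
  n3: preds {n1,n2}: {n0,n1} ∩ {n0,n2} = {n0}; idom=n0
  n4: preds {n1,n2}: {n0,n1} ∩ {n0,n2} = {n0}; idom=n0
  n7: preds {n5,n6}: {n0,n4,n5} ∩ {n0,n4,n6} = {n0,n4}; idom=n4
  n8: preds {n2,n3,n5}: {n0,n2} ∩ {n0,n3} ∩ {n0,n4,n5} = {n0}; idom=n0

DF derivation:
  n3←n1: walk n1 to n0
  n3←n2: walk n2 to n0
  n4←n1: walk n1 to n0
  n4←n2: walk n2 to n0
  n7←n5: walk n5 to n4
  n7←n6: walk n6 to n4
  n8←n2: walk n2 to n0
  n8←n3: walk n3 to n0
  n8←n5: walk n5→n4 to n0
  n0 → ∅
  n1 → {n3,n4}
  n2 → {n3,n4,n8}
  n3 → {n8}
  n4 → {n8}
  n5 → {n7,n8}
  n6 → {n7}
  n7 → ∅
  n8 → ∅

φ for s: defs {n0,n6,n7}
  DF⁺ = {n7}

Answer: ["n7"]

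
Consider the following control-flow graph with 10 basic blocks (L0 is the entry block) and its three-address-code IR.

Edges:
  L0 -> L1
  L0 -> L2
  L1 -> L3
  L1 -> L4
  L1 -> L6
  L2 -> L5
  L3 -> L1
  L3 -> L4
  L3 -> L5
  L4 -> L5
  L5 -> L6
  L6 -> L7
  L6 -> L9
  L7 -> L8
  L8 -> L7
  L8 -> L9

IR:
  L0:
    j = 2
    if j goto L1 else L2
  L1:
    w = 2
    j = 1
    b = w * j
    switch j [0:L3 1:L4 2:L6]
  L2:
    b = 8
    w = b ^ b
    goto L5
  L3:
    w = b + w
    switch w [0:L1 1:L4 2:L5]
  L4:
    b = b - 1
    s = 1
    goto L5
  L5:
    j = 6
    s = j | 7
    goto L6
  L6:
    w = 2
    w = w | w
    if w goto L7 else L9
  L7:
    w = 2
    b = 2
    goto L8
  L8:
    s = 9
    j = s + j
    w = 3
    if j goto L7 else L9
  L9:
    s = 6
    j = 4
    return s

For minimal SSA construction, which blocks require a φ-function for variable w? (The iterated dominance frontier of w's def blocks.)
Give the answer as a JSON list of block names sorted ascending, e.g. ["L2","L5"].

Answer: ["L1", "L4", "L5", "L6", "L7", "L9"]

Working:
idom tree: L1←L0 L2←L0 L3←L1 L4←L1 L5←L0 L6←L0 L7←L6 L8←L7 L9←L6
Join-block Dom:
  L1: preds {L0,L3}: {L0} ∩ {L0,L1,L3} = {L0}; idom=L0
  L4: preds {L1,L3}: {L0,L1} ∩ {L0,L1,L3} = {L0,L1}; idom=L1
  L5: preds {L2,L3,L4}: {L0,L2} ∩ {L0,L1,L3} ∩ {L0,L1,L4} = {L0}; idom=L0
  L6: preds {L1,L5}: {L0,L1} ∩ {L0,L5} = {L0}; idom=L0
  L7: preds {L6,L8}: {L0,L6} ∩ {L0,L6,L7,L8} = {L0,L6}; idom=L6
  L9: preds {L6,L8}: {L0,L6} ∩ {L0,L6,L7,L8} = {L0,L6}; idom=L6

DF derivation:
  join L1 pred L0: · stop@L0
  join L1 pred L3: L3→L1 stop@L0
  join L4 pred L1: · stop@L1
  join L4 pred L3: L3 stop@L1
  join L5 pred L2: L2 stop@L0
  join L5 pred L3: L3→L1 stop@L0
  join L5 pred L4: L4→L1 stop@L0
  join L6 pred L1: L1 stop@L0
  join L6 pred L5: L5 stop@L0
  join L7 pred L6: · stop@L6
  join L7 pred L8: L8→L7 stop@L6
  join L9 pred L6: · stop@L6
  join L9 pred L8: L8→L7 stop@L6
  DF(L0)=∅
  DF(L1)={L1,L5,L6}
  DF(L2)={L5}
  DF(L3)={L1,L4,L5}
  DF(L4)={L5}
  DF(L5)={L6}
  DF(L6)=∅
  DF(L7)={L7,L9}
  DF(L8)={L7,L9}
  DF(L9)=∅

φ for w: defs {L1,L2,L3,L6,L7,L8}
  DF⁺ = {L1,L4,L5,L6,L7,L9}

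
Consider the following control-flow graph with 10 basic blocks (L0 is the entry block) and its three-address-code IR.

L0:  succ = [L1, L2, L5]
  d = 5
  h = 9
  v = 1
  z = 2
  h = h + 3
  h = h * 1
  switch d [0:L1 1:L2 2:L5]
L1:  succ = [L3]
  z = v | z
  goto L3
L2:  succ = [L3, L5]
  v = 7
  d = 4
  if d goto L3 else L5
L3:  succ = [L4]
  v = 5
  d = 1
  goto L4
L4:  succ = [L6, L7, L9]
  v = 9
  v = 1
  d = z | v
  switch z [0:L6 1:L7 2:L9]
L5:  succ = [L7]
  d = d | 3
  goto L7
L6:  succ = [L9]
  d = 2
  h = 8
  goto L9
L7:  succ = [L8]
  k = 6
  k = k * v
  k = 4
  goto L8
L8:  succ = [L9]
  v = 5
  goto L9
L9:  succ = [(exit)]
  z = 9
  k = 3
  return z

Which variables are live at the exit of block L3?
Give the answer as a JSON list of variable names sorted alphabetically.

Answer: ["z"]

Working:
Per-block:
  L0: {d,h,v,z} / ∅
  L1: {z} / {v,z}
  L2: {d,v} / ∅
  L3: {d,v} / ∅
  L4: {d,v} / {z}
  L5: {d} / {d}
  L6: {d,h} / ∅
  L7: {k} / {v}
  L8: {v} / ∅
  L9: {k,z} / ∅

Backward fixpoint:
  live L0: ∅→{d,v,z}
  live L1: {v,z}→{z}
  live L2: {z}→{d,v,z}
  live L3: {z}→{z}
  live L4: {z}→{v}
  live L5: {d,v}→{v}
  live L6: ∅→∅
  live L7: {v}→∅
  live L8: ∅→∅
  live L9: ∅→∅

live-out(L3) = ["z"]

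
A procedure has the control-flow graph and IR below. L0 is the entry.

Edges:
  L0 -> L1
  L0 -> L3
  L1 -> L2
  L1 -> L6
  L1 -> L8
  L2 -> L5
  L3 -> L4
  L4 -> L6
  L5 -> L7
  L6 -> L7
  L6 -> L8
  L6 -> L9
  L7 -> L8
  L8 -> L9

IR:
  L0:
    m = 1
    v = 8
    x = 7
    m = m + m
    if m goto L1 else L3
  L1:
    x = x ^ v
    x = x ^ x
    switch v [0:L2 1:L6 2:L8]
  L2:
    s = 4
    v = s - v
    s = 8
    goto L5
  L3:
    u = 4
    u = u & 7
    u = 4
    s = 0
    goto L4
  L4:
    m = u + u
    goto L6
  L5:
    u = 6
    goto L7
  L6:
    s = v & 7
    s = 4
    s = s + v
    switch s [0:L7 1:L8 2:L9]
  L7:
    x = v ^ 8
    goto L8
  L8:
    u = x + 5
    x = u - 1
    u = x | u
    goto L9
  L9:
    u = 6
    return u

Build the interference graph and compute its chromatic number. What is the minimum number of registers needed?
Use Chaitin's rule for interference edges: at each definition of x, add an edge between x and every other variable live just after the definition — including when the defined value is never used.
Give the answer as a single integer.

Answer: 4

Working:
Per-block:
  L0 def {m,v,x} use ∅
  L1 def {x} use {v,x}
  L2 def {s,v} use {v}
  L3 def {s,u} use ∅
  L4 def {m} use {u}
  L5 def {u} use ∅
  L6 def {s} use {v}
  L7 def {x} use {v}
  L8 def {u,x} use {x}
  L9 def {u} use ∅

Backward fixpoint:
  live L0: ∅→{v,x}
  live L1: {v,x}→{v,x}
  live L2: {v}→{v}
  live L3: {v,x}→{u,v,x}
  live L4: {u,v,x}→{v,x}
  live L5: {v}→{v}
  live L6: {v,x}→{v,x}
  live L7: {v}→{x}
  live L8: {x}→∅
  live L9: ∅→∅

Interference:
  m↔{v,x}
  s↔{u,v,x}
  u↔{s,v,x}
  v↔{m,s,u,x}
  x↔{m,s,u,v}

Colouring:
  clique {s,u,v,x} ⇒ need ≥ 4
  assign m→c2 s→c2 u→c3 v→c0 x→c1 — no edge inside a register ⇒ χ ≤ 4
  χ = 4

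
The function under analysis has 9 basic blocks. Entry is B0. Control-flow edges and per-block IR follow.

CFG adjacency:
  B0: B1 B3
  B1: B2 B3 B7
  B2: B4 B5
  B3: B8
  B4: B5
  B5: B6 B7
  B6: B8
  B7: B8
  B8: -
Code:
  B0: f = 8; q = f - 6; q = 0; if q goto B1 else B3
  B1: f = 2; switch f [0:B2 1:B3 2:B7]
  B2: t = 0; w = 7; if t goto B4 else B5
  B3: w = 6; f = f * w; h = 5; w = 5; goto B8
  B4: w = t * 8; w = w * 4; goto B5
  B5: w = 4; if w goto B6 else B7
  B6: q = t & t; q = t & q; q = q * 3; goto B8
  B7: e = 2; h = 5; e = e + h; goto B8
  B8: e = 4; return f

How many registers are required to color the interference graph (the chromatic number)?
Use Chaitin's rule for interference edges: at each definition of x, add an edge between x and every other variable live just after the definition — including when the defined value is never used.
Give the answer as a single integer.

Answer: 3

Derivation:
Block summaries:
  B0: def={f,q} ue=∅
  B1: def={f} ue=∅
  B2: def={t,w} ue=∅
  B3: def={f,h,w} ue={f}
  B4: def={w} ue={t}
  B5: def={w} ue=∅
  B6: def={q} ue={t}
  B7: def={e,h} ue=∅
  B8: def={e} ue={f}

Liveness:
  B0 li=∅ lo={f}
  B1 li=∅ lo={f}
  B2 li={f} lo={f,t}
  B3 li={f} lo={f}
  B4 li={f,t} lo={f,t}
  B5 li={f,t} lo={f,t}
  B6 li={f,t} lo={f}
  B7 li={f} lo={f}
  B8 li={f} lo=∅

Interfere edges:
  e — {f,h}
  f — {e,h,q,t,w}
  h — {e,f}
  q — {f,t}
  t — {f,q,w}
  w — {f,t}

Colouring:
  lower bound: {e,f,h} mutually conflict ⇒ χ ≥ 3
  assign e→R1 f→R0 h→R2 q→R2 t→R1 w→R2 — no edge inside a register ⇒ χ ≤ 3
  χ = 3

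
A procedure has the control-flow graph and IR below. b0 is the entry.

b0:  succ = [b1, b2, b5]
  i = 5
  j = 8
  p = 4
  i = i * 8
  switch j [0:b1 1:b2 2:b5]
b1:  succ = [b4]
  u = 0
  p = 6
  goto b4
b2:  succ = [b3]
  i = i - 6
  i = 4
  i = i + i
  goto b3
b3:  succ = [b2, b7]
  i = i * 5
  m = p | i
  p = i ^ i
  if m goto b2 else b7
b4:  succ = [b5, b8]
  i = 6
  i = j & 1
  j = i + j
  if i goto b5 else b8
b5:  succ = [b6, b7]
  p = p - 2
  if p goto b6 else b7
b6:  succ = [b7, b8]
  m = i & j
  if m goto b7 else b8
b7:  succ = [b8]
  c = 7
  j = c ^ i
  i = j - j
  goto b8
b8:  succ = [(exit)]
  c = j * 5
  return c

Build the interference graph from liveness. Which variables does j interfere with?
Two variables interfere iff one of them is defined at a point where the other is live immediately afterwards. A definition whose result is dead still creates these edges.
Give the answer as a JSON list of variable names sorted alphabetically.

def/use:
  b0: def={i,j,p} ue=∅
  b1: def={p,u} ue=∅
  b2: def={i} ue={i}
  b3: def={i,m,p} ue={i,p}
  b4: def={i,j} ue={j}
  b5: def={p} ue={p}
  b6: def={m} ue={i,j}
  b7: def={c,i,j} ue={i}
  b8: def={c} ue={j}

Live sets:
  b0 li=∅ lo={i,j,p}
  b1 li={j} lo={j,p}
  b2 li={i,p} lo={i,p}
  b3 li={i,p} lo={i,p}
  b4 li={j,p} lo={i,j,p}
  b5 li={i,j,p} lo={i,j}
  b6 li={i,j} lo={i,j}
  b7 li={i} lo={j}
  b8 li={j} lo=∅

Conflict graph:
  c: {i}
  i: {c,j,m,p}
  j: {i,m,p,u}
  m: {i,j,p}
  p: {i,j,m}
  u: {j}

N(j) = ["i", "m", "p", "u"]

Answer: ["i", "m", "p", "u"]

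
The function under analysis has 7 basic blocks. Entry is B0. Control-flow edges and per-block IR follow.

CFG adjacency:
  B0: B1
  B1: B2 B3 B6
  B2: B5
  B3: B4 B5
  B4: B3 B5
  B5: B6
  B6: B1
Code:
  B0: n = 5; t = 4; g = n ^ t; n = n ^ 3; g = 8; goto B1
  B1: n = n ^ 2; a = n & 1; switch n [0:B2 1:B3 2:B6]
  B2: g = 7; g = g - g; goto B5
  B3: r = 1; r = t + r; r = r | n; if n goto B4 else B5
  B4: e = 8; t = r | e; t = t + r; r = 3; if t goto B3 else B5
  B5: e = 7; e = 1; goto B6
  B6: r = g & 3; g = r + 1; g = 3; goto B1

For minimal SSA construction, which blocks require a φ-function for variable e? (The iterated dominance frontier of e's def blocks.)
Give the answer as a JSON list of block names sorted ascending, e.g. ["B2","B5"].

idom tree: B1←B0 B2←B1 B3←B1 B4←B3 B5←B1 B6←B1
Dom∩ at merges:
  B1: preds {B0,B6}: {B0} ∩ {B0,B1,B6} = {B0}; idom=B0
  B3: preds {B1,B4}: {B0,B1} ∩ {B0,B1,B3,B4} = {B0,B1}; idom=B1
  B5: preds {B2,B3,B4}: {B0,B1,B2} ∩ {B0,B1,B3} ∩ {B0,B1,B3,B4} = {B0,B1}; idom=B1
  B6: preds {B1,B5}: {B0,B1} ∩ {B0,B1,B5} = {B0,B1}; idom=B1

Frontier:
  join B1 pred B0: · stop@B0
  join B1 pred B6: B6→B1 stop@B0
  join B3 pred B1: · stop@B1
  join B3 pred B4: B4→B3 stop@B1
  join B5 pred B2: B2 stop@B1
  join B5 pred B3: B3 stop@B1
  join B5 pred B4: B4→B3 stop@B1
  join B6 pred B1: · stop@B1
  join B6 pred B5: B5 stop@B1
  B0 → ∅
  B1 → {B1}
  B2 → {B5}
  B3 → {B3,B5}
  B4 → {B3,B5}
  B5 → {B6}
  B6 → {B1}

φ for e: defs {B4,B5}
  DF⁺ = {B1,B3,B5,B6}

Answer: ["B1", "B3", "B5", "B6"]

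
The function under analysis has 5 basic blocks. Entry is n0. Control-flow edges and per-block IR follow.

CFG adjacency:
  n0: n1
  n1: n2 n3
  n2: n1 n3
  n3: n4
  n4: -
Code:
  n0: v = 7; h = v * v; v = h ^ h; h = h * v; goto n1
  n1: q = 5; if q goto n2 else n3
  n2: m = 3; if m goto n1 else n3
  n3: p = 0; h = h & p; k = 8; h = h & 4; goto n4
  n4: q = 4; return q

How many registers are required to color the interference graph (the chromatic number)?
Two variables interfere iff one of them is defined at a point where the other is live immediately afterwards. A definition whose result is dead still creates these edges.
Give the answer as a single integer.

Answer: 2

Analysis:
Per-block:
  n0 def {h,v} use ∅
  n1 def {q} use ∅
  n2 def {m} use ∅
  n3 def {h,k,p} use {h}
  n4 def {q} use ∅

Live sets:
  live n0: ∅→{h}
  live n1: {h}→{h}
  live n2: {h}→{h}
  live n3: {h}→∅
  live n4: ∅→∅

Interference:
  h: {k,m,p,q,v}
  k: {h}
  m: {h}
  p: {h}
  q: {h}
  v: {h}

Registers:
  {h,k} pairwise interfere (2-clique) ⇒ χ ≥ 2
  2-colouring: R0={h}  R1={k,m,p,q,v}
  χ = 2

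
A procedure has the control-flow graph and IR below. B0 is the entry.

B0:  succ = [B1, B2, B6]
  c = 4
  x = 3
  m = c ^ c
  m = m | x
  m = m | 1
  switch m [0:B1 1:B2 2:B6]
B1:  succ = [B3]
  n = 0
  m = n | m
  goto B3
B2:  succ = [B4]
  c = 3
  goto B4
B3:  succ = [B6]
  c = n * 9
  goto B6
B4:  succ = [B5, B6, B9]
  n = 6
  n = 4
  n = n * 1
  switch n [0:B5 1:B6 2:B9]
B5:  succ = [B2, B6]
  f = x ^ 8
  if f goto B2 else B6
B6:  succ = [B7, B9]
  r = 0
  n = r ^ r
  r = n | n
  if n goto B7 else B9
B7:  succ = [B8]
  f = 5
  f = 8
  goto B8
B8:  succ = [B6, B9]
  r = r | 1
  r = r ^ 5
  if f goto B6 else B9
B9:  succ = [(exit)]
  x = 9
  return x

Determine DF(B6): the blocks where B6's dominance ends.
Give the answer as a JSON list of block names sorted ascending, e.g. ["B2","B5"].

Answer: ["B6", "B9"]

Derivation:
idom tree: B1←B0 B2←B0 B3←B1 B4←B2 B5←B4 B6←B0 B7←B6 B8←B7 B9←B0
Dom∩ at merges:
  B2: preds {B0,B5}: {B0} ∩ {B0,B2,B4,B5} = {B0}; idom=B0
  B6: preds {B0,B3,B4,B5,B8}: {B0} ∩ {B0,B1,B3} ∩ {B0,B2,B4} ∩ {B0,B2,B4,B5} ∩ {B0,B6,B7,B8} = {B0}; idom=B0
  B9: preds {B4,B6,B8}: {B0,B2,B4} ∩ {B0,B6} ∩ {B0,B6,B7,B8} = {B0}; idom=B0

DF walk-up:
  B2←B0: walk · to B0
  B2←B5: walk B5→B4→B2 to B0
  B6←B0: walk · to B0
  B6←B3: walk B3→B1 to B0
  B6←B4: walk B4→B2 to B0
  B6←B5: walk B5→B4→B2 to B0
  B6←B8: walk B8→B7→B6 to B0
  B9←B4: walk B4→B2 to B0
  B9←B6: walk B6 to B0
  B9←B8: walk B8→B7→B6 to B0
  B0 → ∅
  B1 → {B6}
  B2 → {B2,B6,B9}
  B3 → {B6}
  B4 → {B2,B6,B9}
  B5 → {B2,B6}
  B6 → {B6,B9}
  B7 → {B6,B9}
  B8 → {B6,B9}
  B9 → ∅

DF(B6) = ["B6", "B9"]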